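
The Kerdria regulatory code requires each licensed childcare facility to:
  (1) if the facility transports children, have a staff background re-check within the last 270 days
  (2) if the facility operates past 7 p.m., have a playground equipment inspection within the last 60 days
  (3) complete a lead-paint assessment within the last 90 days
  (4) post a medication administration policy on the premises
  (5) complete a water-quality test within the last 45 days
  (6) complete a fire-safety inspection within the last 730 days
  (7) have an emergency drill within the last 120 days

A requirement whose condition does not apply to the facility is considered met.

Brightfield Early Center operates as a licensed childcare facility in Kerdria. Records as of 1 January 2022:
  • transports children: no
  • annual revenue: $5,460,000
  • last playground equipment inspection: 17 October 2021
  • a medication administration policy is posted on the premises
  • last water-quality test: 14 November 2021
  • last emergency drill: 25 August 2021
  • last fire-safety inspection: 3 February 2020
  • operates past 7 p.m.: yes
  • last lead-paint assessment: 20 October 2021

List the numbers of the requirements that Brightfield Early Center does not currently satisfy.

2, 5, 7

1. condition 'transports children' does not hold → requirement n/a → met
2. condition 'operates past 7 p.m.' holds; playground equipment inspection 76 days ago vs limit 60 → not met
3. lead-paint assessment 73 days ago vs limit 90 → met
4. medication administration policy present → met
5. water-quality test 48 days ago vs limit 45 → not met
6. fire-safety inspection 698 days ago vs limit 730 → met
7. emergency drill 129 days ago vs limit 120 → not met
Not met: 2, 5, 7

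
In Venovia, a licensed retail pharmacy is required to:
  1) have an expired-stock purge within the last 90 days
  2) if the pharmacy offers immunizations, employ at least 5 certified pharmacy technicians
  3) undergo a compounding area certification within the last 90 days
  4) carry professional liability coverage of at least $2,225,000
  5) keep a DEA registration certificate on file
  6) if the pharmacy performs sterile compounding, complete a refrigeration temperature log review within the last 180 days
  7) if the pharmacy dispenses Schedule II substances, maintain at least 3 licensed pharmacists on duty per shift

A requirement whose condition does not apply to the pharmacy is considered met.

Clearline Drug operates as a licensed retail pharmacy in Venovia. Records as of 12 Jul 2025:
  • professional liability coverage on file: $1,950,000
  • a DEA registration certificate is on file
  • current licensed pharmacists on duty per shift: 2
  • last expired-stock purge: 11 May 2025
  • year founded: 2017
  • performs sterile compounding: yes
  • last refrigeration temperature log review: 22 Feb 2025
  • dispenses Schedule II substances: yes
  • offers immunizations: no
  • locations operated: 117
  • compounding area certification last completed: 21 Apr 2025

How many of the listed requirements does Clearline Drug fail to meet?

1. expired-stock purge 62 days ago vs limit 90 → met
2. condition 'offers immunizations' does not hold → requirement n/a → met
3. compounding area certification 82 days ago vs limit 90 → met
4. professional liability coverage $1,950,000 < $2,225,000 → not met
5. DEA registration certificate present → met
6. condition 'performs sterile compounding' holds; refrigeration temperature log review 140 days ago vs limit 180 → met
7. condition 'dispenses Schedule II substances' holds; licensed pharmacists on duty per shift 2 < 3 → not met
Not met: 2 of 7

2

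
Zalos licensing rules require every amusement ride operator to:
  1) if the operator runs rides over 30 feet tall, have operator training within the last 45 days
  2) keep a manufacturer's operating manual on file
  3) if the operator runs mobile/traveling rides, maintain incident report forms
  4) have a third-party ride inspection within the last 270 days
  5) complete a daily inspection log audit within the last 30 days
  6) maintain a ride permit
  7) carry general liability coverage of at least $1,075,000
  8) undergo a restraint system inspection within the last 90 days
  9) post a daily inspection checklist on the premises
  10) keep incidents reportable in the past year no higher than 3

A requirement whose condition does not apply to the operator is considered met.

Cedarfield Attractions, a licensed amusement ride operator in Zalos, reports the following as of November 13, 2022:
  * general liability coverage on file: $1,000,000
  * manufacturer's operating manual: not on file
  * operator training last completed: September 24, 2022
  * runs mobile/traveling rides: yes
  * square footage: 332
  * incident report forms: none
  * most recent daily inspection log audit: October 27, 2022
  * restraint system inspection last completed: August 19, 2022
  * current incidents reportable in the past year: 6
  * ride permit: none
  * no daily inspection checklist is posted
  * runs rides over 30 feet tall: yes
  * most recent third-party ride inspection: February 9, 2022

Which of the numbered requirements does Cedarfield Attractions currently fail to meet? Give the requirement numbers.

1, 2, 3, 4, 6, 7, 9, 10

1. condition 'runs rides over 30 feet tall' holds; operator training 50 days ago vs limit 45 → not met
2. manufacturer's operating manual absent → not met
3. condition 'runs mobile/traveling rides' holds; incident report forms absent → not met
4. third-party ride inspection 277 days ago vs limit 270 → not met
5. daily inspection log audit 17 days ago vs limit 30 → met
6. ride permit absent → not met
7. general liability coverage $1,000,000 < $1,075,000 → not met
8. restraint system inspection 86 days ago vs limit 90 → met
9. daily inspection checklist absent → not met
10. incidents reportable in the past year 6 > 3 → not met
Not met: 1, 2, 3, 4, 6, 7, 9, 10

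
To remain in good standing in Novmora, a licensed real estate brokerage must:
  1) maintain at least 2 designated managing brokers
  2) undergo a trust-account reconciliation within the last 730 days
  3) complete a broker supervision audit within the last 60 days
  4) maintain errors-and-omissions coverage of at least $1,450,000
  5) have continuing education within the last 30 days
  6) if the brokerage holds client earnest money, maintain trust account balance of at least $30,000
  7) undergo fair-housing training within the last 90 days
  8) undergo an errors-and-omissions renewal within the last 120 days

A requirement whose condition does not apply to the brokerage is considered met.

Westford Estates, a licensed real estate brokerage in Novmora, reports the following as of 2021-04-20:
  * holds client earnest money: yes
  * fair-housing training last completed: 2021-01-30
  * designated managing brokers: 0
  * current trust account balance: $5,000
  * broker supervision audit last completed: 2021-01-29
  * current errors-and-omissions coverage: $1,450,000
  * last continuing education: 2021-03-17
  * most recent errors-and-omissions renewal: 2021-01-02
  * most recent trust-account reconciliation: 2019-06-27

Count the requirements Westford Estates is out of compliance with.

1. designated managing brokers 0 < 2 → not met
2. trust-account reconciliation 663 days ago vs limit 730 → met
3. broker supervision audit 81 days ago vs limit 60 → not met
4. errors-and-omissions coverage $1,450,000 ≥ $1,450,000 → met
5. continuing education 34 days ago vs limit 30 → not met
6. condition 'holds client earnest money' holds; trust account balance $5,000 < $30,000 → not met
7. fair-housing training 80 days ago vs limit 90 → met
8. errors-and-omissions renewal 108 days ago vs limit 120 → met
Not met: 4 of 8

4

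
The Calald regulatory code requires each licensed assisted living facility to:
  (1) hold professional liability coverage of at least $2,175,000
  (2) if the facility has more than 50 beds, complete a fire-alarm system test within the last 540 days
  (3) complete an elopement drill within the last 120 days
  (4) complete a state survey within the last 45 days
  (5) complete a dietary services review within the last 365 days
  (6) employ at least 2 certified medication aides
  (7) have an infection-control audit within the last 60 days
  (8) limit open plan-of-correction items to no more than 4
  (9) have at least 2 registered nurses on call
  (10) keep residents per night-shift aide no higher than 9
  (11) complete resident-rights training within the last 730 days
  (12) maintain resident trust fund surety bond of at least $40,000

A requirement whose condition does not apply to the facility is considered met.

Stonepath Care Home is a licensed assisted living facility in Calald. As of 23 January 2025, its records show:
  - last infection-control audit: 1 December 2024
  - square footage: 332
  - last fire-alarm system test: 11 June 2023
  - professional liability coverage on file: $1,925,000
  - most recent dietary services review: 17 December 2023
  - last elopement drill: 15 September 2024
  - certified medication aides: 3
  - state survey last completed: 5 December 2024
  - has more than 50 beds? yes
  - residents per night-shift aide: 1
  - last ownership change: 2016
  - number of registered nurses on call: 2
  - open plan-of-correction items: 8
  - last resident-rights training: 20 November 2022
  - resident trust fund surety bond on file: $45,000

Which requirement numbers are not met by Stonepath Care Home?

1. professional liability coverage $1,925,000 < $2,175,000 → not met
2. condition 'has more than 50 beds' holds; fire-alarm system test 592 days ago vs limit 540 → not met
3. elopement drill 130 days ago vs limit 120 → not met
4. state survey 49 days ago vs limit 45 → not met
5. dietary services review 403 days ago vs limit 365 → not met
6. certified medication aides 3 ≥ 2 → met
7. infection-control audit 53 days ago vs limit 60 → met
8. open plan-of-correction items 8 > 4 → not met
9. registered nurses on call 2 ≥ 2 → met
10. residents per night-shift aide 1 ≤ 9 → met
11. resident-rights training 795 days ago vs limit 730 → not met
12. resident trust fund surety bond $45,000 ≥ $40,000 → met
Not met: 1, 2, 3, 4, 5, 8, 11

1, 2, 3, 4, 5, 8, 11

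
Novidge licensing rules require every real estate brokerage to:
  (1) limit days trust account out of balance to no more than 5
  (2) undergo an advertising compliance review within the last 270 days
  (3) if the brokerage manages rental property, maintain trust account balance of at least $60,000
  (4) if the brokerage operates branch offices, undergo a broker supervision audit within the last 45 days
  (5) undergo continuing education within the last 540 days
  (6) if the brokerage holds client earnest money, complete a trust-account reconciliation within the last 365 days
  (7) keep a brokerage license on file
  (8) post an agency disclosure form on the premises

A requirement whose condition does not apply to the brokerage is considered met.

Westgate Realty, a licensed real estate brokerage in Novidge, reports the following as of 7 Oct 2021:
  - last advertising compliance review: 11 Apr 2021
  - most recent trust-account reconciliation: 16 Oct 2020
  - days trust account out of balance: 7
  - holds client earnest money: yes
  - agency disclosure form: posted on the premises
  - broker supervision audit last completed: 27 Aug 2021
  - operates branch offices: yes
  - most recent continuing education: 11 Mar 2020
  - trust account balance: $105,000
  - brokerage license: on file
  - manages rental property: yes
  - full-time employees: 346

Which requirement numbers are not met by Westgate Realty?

1. days trust account out of balance 7 > 5 → not met
2. advertising compliance review 179 days ago vs limit 270 → met
3. condition 'manages rental property' holds; trust account balance $105,000 ≥ $60,000 → met
4. condition 'operates branch offices' holds; broker supervision audit 41 days ago vs limit 45 → met
5. continuing education 575 days ago vs limit 540 → not met
6. condition 'holds client earnest money' holds; trust-account reconciliation 356 days ago vs limit 365 → met
7. brokerage license present → met
8. agency disclosure form present → met
Not met: 1, 5

1, 5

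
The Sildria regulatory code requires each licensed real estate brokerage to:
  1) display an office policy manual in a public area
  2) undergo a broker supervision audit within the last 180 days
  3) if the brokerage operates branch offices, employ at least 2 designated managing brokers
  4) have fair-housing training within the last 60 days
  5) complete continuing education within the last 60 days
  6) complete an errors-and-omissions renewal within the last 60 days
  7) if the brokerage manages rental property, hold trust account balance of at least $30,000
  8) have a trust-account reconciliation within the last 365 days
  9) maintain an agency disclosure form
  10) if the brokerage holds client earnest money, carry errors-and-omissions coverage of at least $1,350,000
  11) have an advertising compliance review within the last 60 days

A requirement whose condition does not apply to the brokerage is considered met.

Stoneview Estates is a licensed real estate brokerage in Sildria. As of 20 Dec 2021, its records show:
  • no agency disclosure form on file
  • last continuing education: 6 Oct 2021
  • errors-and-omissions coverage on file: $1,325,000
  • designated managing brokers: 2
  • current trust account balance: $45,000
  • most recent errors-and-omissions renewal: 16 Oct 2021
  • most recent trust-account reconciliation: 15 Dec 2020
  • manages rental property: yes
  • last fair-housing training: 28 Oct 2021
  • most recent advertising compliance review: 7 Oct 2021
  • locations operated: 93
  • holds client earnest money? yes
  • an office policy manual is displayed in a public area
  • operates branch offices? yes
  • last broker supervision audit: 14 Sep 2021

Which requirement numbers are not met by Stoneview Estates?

5, 6, 8, 9, 10, 11

1. office policy manual present → met
2. broker supervision audit 97 days ago vs limit 180 → met
3. condition 'operates branch offices' holds; designated managing brokers 2 ≥ 2 → met
4. fair-housing training 53 days ago vs limit 60 → met
5. continuing education 75 days ago vs limit 60 → not met
6. errors-and-omissions renewal 65 days ago vs limit 60 → not met
7. condition 'manages rental property' holds; trust account balance $45,000 ≥ $30,000 → met
8. trust-account reconciliation 370 days ago vs limit 365 → not met
9. agency disclosure form absent → not met
10. condition 'holds client earnest money' holds; errors-and-omissions coverage $1,325,000 < $1,350,000 → not met
11. advertising compliance review 74 days ago vs limit 60 → not met
Not met: 5, 6, 8, 9, 10, 11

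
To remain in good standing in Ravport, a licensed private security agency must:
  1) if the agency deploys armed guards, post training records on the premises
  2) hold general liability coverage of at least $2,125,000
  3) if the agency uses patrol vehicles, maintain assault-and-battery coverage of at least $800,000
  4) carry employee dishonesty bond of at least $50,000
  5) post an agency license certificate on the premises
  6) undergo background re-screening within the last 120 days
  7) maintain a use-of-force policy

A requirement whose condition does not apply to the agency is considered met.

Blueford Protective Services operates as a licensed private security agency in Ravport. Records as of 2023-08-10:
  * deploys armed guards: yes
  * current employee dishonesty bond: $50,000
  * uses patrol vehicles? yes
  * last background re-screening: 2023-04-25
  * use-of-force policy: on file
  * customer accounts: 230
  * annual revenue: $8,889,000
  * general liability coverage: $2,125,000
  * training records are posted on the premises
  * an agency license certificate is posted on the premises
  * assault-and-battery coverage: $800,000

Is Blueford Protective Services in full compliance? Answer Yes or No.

Yes

1. condition 'deploys armed guards' holds; training records present → met
2. general liability coverage $2,125,000 ≥ $2,125,000 → met
3. condition 'uses patrol vehicles' holds; assault-and-battery coverage $800,000 ≥ $800,000 → met
4. employee dishonesty bond $50,000 ≥ $50,000 → met
5. agency license certificate present → met
6. background re-screening 107 days ago vs limit 120 → met
7. use-of-force policy present → met
All met.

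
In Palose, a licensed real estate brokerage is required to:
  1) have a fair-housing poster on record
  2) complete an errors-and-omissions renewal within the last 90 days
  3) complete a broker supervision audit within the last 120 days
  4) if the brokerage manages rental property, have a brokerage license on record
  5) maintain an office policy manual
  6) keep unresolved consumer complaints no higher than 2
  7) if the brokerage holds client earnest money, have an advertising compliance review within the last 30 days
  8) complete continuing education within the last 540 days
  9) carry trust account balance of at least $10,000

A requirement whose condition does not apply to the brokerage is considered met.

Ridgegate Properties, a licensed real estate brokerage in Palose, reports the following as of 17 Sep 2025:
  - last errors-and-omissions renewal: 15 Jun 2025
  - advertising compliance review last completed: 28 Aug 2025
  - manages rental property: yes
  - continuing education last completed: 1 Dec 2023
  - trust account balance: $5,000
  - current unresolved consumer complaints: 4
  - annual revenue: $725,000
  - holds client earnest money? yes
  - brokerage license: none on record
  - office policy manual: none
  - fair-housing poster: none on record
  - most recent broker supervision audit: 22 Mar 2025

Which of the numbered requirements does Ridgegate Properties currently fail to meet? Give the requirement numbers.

1. fair-housing poster absent → not met
2. errors-and-omissions renewal 94 days ago vs limit 90 → not met
3. broker supervision audit 179 days ago vs limit 120 → not met
4. condition 'manages rental property' holds; brokerage license absent → not met
5. office policy manual absent → not met
6. unresolved consumer complaints 4 > 2 → not met
7. condition 'holds client earnest money' holds; advertising compliance review 20 days ago vs limit 30 → met
8. continuing education 656 days ago vs limit 540 → not met
9. trust account balance $5,000 < $10,000 → not met
Not met: 1, 2, 3, 4, 5, 6, 8, 9

1, 2, 3, 4, 5, 6, 8, 9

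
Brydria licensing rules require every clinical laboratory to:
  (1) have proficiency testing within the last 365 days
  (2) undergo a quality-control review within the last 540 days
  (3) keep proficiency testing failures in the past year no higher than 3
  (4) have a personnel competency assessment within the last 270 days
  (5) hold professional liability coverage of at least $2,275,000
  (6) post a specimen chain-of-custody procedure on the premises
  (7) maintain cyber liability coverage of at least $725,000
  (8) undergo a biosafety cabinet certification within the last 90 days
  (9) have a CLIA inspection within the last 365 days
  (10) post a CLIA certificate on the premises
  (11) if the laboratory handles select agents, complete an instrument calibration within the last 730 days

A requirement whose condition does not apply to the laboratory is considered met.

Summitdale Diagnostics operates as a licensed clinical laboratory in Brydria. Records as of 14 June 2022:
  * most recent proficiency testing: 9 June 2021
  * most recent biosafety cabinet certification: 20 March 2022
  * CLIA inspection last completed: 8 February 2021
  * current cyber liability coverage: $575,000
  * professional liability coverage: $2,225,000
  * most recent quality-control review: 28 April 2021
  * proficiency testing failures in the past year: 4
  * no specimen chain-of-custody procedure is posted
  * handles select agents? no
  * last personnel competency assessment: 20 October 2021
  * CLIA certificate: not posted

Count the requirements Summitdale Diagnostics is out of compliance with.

1. proficiency testing 370 days ago vs limit 365 → not met
2. quality-control review 412 days ago vs limit 540 → met
3. proficiency testing failures in the past year 4 > 3 → not met
4. personnel competency assessment 237 days ago vs limit 270 → met
5. professional liability coverage $2,225,000 < $2,275,000 → not met
6. specimen chain-of-custody procedure absent → not met
7. cyber liability coverage $575,000 < $725,000 → not met
8. biosafety cabinet certification 86 days ago vs limit 90 → met
9. CLIA inspection 491 days ago vs limit 365 → not met
10. CLIA certificate absent → not met
11. condition 'handles select agents' does not hold → requirement n/a → met
Not met: 7 of 11

7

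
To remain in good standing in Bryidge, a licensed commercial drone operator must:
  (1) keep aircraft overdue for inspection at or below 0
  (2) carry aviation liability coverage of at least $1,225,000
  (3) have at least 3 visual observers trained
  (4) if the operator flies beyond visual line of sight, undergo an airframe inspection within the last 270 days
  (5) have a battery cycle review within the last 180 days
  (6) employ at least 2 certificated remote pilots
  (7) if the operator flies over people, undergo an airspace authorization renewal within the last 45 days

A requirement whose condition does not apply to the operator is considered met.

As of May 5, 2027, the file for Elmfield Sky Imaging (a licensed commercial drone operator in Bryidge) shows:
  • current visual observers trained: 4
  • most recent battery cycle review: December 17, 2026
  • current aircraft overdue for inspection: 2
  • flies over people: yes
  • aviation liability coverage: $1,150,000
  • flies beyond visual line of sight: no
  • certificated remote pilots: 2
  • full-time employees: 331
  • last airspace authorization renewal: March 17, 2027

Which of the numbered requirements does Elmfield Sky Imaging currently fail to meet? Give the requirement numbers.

1. aircraft overdue for inspection 2 > 0 → not met
2. aviation liability coverage $1,150,000 < $1,225,000 → not met
3. visual observers trained 4 ≥ 3 → met
4. condition 'flies beyond visual line of sight' does not hold → requirement n/a → met
5. battery cycle review 139 days ago vs limit 180 → met
6. certificated remote pilots 2 ≥ 2 → met
7. condition 'flies over people' holds; airspace authorization renewal 49 days ago vs limit 45 → not met
Not met: 1, 2, 7

1, 2, 7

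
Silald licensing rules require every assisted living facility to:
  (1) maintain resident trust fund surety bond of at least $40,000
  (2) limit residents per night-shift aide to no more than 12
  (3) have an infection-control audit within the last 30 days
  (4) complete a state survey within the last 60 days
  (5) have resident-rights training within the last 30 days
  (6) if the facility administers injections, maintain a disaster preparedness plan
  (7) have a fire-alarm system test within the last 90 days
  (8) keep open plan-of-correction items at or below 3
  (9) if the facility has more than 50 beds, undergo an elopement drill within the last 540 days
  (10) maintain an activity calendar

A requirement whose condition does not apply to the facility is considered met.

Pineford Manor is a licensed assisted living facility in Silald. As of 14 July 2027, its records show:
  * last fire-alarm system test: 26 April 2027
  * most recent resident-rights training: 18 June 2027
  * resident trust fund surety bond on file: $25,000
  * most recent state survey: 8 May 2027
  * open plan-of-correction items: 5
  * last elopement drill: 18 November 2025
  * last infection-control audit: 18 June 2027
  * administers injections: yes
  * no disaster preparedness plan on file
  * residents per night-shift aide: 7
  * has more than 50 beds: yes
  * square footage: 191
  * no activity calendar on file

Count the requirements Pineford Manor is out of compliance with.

1. resident trust fund surety bond $25,000 < $40,000 → not met
2. residents per night-shift aide 7 ≤ 12 → met
3. infection-control audit 26 days ago vs limit 30 → met
4. state survey 67 days ago vs limit 60 → not met
5. resident-rights training 26 days ago vs limit 30 → met
6. condition 'administers injections' holds; disaster preparedness plan absent → not met
7. fire-alarm system test 79 days ago vs limit 90 → met
8. open plan-of-correction items 5 > 3 → not met
9. condition 'has more than 50 beds' holds; elopement drill 603 days ago vs limit 540 → not met
10. activity calendar absent → not met
Not met: 6 of 10

6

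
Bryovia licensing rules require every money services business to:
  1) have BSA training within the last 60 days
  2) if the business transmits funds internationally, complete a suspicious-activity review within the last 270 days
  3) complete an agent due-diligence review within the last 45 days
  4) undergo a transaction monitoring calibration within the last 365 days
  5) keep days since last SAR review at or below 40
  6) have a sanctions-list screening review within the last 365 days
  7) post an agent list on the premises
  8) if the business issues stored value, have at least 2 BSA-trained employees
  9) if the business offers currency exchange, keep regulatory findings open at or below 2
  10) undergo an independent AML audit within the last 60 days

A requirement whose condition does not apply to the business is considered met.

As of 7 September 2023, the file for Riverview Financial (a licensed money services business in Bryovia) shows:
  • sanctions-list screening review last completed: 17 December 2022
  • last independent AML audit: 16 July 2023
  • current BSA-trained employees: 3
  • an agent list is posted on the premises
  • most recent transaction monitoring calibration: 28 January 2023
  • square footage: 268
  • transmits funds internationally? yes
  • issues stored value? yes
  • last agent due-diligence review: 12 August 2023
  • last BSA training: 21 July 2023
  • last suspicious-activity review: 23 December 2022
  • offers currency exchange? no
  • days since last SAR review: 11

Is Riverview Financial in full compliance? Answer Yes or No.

Yes

1. BSA training 48 days ago vs limit 60 → met
2. condition 'transmits funds internationally' holds; suspicious-activity review 258 days ago vs limit 270 → met
3. agent due-diligence review 26 days ago vs limit 45 → met
4. transaction monitoring calibration 222 days ago vs limit 365 → met
5. days since last SAR review 11 ≤ 40 → met
6. sanctions-list screening review 264 days ago vs limit 365 → met
7. agent list present → met
8. condition 'issues stored value' holds; BSA-trained employees 3 ≥ 2 → met
9. condition 'offers currency exchange' does not hold → requirement n/a → met
10. independent AML audit 53 days ago vs limit 60 → met
All met.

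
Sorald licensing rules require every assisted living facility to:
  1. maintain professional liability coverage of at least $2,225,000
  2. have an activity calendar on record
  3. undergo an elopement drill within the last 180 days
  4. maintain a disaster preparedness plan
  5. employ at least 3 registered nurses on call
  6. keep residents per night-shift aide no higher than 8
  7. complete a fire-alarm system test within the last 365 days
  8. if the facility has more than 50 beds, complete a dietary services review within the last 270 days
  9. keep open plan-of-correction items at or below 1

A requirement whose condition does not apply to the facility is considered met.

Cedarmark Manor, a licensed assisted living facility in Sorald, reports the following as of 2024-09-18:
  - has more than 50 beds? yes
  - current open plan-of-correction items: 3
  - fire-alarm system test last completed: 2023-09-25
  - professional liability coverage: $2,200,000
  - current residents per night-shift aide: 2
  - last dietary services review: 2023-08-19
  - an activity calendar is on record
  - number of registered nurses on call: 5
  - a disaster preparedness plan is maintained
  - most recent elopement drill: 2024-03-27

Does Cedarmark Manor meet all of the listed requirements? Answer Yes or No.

No

1. professional liability coverage $2,200,000 < $2,225,000 → not met
2. activity calendar present → met
3. elopement drill 175 days ago vs limit 180 → met
4. disaster preparedness plan present → met
5. registered nurses on call 5 ≥ 3 → met
6. residents per night-shift aide 2 ≤ 8 → met
7. fire-alarm system test 359 days ago vs limit 365 → met
8. condition 'has more than 50 beds' holds; dietary services review 396 days ago vs limit 270 → not met
9. open plan-of-correction items 3 > 1 → not met
Not met: 1, 8, 9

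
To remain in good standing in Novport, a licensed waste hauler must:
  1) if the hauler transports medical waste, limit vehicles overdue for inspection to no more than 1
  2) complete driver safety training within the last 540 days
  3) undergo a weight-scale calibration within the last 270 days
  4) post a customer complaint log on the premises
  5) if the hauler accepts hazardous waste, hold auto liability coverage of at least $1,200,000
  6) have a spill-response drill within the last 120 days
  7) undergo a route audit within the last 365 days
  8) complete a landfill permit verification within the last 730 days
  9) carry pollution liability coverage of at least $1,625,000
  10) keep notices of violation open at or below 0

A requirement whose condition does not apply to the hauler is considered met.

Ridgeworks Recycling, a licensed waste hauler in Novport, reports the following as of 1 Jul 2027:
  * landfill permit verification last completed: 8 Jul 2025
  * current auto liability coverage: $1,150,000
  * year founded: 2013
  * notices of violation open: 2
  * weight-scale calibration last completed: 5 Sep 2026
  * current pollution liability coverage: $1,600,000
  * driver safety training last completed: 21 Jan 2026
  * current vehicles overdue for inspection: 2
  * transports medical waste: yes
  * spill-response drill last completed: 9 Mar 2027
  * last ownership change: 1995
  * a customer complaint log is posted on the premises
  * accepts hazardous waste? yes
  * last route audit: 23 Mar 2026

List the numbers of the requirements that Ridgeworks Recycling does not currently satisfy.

1, 3, 5, 7, 9, 10

1. condition 'transports medical waste' holds; vehicles overdue for inspection 2 > 1 → not met
2. driver safety training 526 days ago vs limit 540 → met
3. weight-scale calibration 299 days ago vs limit 270 → not met
4. customer complaint log present → met
5. condition 'accepts hazardous waste' holds; auto liability coverage $1,150,000 < $1,200,000 → not met
6. spill-response drill 114 days ago vs limit 120 → met
7. route audit 465 days ago vs limit 365 → not met
8. landfill permit verification 723 days ago vs limit 730 → met
9. pollution liability coverage $1,600,000 < $1,625,000 → not met
10. notices of violation open 2 > 0 → not met
Not met: 1, 3, 5, 7, 9, 10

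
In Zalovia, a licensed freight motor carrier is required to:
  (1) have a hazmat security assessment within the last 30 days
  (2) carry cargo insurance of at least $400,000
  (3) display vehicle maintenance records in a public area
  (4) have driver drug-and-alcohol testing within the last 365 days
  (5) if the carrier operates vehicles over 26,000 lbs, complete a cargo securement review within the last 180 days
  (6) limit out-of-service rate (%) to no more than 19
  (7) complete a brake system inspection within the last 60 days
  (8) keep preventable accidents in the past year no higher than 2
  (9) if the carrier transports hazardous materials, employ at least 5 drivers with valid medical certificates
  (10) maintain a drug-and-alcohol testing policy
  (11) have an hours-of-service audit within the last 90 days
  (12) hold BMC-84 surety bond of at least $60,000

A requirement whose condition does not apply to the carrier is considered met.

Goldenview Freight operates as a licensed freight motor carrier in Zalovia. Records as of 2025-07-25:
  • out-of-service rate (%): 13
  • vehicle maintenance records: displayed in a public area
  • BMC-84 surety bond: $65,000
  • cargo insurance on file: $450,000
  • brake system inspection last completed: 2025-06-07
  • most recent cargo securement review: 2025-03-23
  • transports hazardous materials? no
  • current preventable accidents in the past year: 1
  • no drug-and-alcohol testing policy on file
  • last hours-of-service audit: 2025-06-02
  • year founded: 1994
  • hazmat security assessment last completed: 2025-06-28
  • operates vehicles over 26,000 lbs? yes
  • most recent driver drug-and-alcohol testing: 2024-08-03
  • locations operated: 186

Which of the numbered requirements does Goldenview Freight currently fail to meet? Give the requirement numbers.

10

1. hazmat security assessment 27 days ago vs limit 30 → met
2. cargo insurance $450,000 ≥ $400,000 → met
3. vehicle maintenance records present → met
4. driver drug-and-alcohol testing 356 days ago vs limit 365 → met
5. condition 'operates vehicles over 26,000 lbs' holds; cargo securement review 124 days ago vs limit 180 → met
6. out-of-service rate (%) 13 ≤ 19 → met
7. brake system inspection 48 days ago vs limit 60 → met
8. preventable accidents in the past year 1 ≤ 2 → met
9. condition 'transports hazardous materials' does not hold → requirement n/a → met
10. drug-and-alcohol testing policy absent → not met
11. hours-of-service audit 53 days ago vs limit 90 → met
12. BMC-84 surety bond $65,000 ≥ $60,000 → met
Not met: 10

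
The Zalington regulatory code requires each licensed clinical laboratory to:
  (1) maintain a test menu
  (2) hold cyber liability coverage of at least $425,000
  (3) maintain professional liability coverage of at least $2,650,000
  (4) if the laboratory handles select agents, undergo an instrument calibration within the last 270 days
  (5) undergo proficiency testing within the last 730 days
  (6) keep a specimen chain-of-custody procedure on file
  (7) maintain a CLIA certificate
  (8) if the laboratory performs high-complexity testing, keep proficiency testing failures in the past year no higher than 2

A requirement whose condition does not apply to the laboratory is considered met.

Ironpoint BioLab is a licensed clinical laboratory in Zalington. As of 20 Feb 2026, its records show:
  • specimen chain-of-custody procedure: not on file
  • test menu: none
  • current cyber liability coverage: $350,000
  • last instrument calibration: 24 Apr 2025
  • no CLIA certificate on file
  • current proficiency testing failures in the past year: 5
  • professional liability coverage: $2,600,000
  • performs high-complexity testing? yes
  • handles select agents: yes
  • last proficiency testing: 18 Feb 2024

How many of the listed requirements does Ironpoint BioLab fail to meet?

8

1. test menu absent → not met
2. cyber liability coverage $350,000 < $425,000 → not met
3. professional liability coverage $2,600,000 < $2,650,000 → not met
4. condition 'handles select agents' holds; instrument calibration 302 days ago vs limit 270 → not met
5. proficiency testing 733 days ago vs limit 730 → not met
6. specimen chain-of-custody procedure absent → not met
7. CLIA certificate absent → not met
8. condition 'performs high-complexity testing' holds; proficiency testing failures in the past year 5 > 2 → not met
Not met: 8 of 8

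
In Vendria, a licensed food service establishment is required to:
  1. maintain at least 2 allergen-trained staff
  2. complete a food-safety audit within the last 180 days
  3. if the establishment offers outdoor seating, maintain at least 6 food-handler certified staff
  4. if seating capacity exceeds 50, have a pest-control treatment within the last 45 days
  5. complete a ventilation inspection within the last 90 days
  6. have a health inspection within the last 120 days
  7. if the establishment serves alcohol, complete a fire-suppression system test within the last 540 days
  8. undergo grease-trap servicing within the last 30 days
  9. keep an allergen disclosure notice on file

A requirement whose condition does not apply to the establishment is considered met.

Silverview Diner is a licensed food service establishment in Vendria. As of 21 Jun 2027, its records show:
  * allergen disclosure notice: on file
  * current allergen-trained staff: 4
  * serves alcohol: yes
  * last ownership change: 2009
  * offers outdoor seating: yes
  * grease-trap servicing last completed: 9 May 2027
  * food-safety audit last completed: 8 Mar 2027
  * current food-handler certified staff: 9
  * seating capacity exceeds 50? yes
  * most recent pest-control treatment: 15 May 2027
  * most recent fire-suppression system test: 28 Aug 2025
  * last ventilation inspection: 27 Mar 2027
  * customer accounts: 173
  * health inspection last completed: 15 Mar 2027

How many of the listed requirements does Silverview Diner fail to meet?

1. allergen-trained staff 4 ≥ 2 → met
2. food-safety audit 105 days ago vs limit 180 → met
3. condition 'offers outdoor seating' holds; food-handler certified staff 9 ≥ 6 → met
4. condition 'seating capacity exceeds 50' holds; pest-control treatment 37 days ago vs limit 45 → met
5. ventilation inspection 86 days ago vs limit 90 → met
6. health inspection 98 days ago vs limit 120 → met
7. condition 'serves alcohol' holds; fire-suppression system test 662 days ago vs limit 540 → not met
8. grease-trap servicing 43 days ago vs limit 30 → not met
9. allergen disclosure notice present → met
Not met: 2 of 9

2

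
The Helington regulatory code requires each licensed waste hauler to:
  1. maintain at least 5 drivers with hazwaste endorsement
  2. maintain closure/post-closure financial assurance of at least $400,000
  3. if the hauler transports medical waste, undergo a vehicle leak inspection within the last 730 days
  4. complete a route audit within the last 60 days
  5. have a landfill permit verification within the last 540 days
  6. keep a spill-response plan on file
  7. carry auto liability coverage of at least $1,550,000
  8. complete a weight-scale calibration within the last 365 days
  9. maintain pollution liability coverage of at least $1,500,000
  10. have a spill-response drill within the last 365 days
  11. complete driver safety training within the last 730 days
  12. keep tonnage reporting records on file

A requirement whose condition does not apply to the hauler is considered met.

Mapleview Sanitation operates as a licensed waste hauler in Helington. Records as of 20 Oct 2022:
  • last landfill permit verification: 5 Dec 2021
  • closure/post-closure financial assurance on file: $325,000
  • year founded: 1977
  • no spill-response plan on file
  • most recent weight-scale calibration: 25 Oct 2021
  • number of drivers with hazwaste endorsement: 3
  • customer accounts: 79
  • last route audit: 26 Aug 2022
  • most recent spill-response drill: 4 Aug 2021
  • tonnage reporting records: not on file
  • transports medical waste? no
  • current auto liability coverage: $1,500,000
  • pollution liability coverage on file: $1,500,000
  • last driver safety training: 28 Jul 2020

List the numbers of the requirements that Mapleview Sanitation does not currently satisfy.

1. drivers with hazwaste endorsement 3 < 5 → not met
2. closure/post-closure financial assurance $325,000 < $400,000 → not met
3. condition 'transports medical waste' does not hold → requirement n/a → met
4. route audit 55 days ago vs limit 60 → met
5. landfill permit verification 319 days ago vs limit 540 → met
6. spill-response plan absent → not met
7. auto liability coverage $1,500,000 < $1,550,000 → not met
8. weight-scale calibration 360 days ago vs limit 365 → met
9. pollution liability coverage $1,500,000 ≥ $1,500,000 → met
10. spill-response drill 442 days ago vs limit 365 → not met
11. driver safety training 814 days ago vs limit 730 → not met
12. tonnage reporting records absent → not met
Not met: 1, 2, 6, 7, 10, 11, 12

1, 2, 6, 7, 10, 11, 12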